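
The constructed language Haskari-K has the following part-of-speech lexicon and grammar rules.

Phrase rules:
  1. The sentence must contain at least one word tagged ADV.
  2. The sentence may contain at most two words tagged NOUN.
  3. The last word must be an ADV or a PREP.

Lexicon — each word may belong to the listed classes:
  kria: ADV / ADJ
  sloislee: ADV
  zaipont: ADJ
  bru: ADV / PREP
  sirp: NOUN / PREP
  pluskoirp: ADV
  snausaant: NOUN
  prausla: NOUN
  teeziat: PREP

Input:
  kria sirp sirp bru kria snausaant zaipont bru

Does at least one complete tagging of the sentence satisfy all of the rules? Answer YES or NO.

YES

Candidates per position — 1:kria {ADV,ADJ}; 2:sirp {NOUN,PREP}; 3:sirp {NOUN,PREP}; 4:bru {ADV,PREP}; 5:kria {ADV,ADJ}; 6:snausaant {NOUN}; 7:zaipont {ADJ}; 8:bru {ADV,PREP}.
One satisfying assignment: ADV NOUN PREP ADV ADV NOUN ADJ ADV.
Checking: rule 1 ✓; rule 2 ✓; rule 3 ✓.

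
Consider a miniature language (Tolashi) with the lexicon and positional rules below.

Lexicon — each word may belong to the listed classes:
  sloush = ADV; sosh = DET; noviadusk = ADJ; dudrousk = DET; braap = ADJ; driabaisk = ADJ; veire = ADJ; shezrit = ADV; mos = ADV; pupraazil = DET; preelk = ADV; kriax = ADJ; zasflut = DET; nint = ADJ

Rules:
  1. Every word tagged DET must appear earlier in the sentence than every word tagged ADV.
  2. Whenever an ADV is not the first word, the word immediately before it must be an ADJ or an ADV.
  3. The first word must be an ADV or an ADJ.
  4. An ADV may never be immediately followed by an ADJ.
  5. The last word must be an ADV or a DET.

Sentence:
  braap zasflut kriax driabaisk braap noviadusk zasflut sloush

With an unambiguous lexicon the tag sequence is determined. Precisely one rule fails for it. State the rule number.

Fixed tagging: ADJ DET ADJ ADJ ADJ ADJ DET ADV.
Applying the rules: R1 ✓, R2 ✗, R3 ✓, R4 ✓, R5 ✓.
Only rule 2 fails.

2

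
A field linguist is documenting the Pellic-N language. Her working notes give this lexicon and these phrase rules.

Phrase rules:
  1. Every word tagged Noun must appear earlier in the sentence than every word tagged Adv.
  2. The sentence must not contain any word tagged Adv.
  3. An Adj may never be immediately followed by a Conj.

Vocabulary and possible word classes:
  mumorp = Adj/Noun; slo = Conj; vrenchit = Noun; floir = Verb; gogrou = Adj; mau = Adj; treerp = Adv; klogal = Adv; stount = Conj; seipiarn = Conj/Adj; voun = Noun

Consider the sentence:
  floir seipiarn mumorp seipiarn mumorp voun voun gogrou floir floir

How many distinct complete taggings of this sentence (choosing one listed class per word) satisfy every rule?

12

Candidates per position — 1:floir {Verb}; 2:seipiarn {Conj,Adj}; 3:mumorp {Adj,Noun}; 4:seipiarn {Conj,Adj}; 5:mumorp {Adj,Noun}; 6:voun {Noun}; 7:voun {Noun}; 8:gogrou {Adj}; 9:floir {Verb}; 10:floir {Verb}.
There are 16 candidate sequences in total.
Checking each against the rules leaves 12 sequences.
Count = 12.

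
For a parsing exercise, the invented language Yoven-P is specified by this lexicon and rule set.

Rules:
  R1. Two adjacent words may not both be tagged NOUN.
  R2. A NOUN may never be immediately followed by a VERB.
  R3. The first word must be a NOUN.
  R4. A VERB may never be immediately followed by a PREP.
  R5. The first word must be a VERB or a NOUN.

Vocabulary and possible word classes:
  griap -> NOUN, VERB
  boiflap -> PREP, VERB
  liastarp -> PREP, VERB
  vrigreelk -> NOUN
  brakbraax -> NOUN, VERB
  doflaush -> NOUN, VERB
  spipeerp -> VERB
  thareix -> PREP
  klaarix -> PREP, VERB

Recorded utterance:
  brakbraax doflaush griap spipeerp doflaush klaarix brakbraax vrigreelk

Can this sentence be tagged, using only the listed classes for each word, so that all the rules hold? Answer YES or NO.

Candidates per position — 1:brakbraax {NOUN,VERB}; 2:doflaush {NOUN,VERB}; 3:griap {NOUN,VERB}; 4:spipeerp {VERB}; 5:doflaush {NOUN,VERB}; 6:klaarix {PREP,VERB}; 7:brakbraax {NOUN,VERB}; 8:vrigreelk {NOUN}.
Every candidate sequence violates at least one rule; no consistent tagging exists.

NO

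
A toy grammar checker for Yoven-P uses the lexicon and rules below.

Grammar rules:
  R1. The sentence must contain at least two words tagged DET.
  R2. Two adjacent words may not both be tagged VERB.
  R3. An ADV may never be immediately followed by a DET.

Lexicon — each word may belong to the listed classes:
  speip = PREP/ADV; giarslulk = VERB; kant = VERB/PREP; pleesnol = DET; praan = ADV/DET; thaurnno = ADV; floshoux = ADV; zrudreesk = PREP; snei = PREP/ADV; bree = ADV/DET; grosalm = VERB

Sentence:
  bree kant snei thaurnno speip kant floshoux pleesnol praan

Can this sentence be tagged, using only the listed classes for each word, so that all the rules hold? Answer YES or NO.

NO

Candidates per position — 1:bree {ADV,DET}; 2:kant {VERB,PREP}; 3:snei {PREP,ADV}; 4:thaurnno {ADV}; 5:speip {PREP,ADV}; 6:kant {VERB,PREP}; 7:floshoux {ADV}; 8:pleesnol {DET}; 9:praan {ADV,DET}.
Rule 3 cannot be satisfied by any choice of tags from the lexicon.
So there is no consistent tagging.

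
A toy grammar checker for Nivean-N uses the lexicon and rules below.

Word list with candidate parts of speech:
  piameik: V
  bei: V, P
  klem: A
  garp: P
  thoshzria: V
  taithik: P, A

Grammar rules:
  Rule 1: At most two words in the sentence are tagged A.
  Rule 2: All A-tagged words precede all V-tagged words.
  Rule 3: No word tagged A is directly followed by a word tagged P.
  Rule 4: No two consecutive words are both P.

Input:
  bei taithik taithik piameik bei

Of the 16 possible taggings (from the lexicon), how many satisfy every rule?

2

Candidates per position — 1:bei {V,P}; 2:taithik {P,A}; 3:taithik {P,A}; 4:piameik {V}; 5:bei {V,P}.
There are 16 candidate sequences in total.
The sequences that satisfy every rule: P A A V V; P A A V P.
Count = 2.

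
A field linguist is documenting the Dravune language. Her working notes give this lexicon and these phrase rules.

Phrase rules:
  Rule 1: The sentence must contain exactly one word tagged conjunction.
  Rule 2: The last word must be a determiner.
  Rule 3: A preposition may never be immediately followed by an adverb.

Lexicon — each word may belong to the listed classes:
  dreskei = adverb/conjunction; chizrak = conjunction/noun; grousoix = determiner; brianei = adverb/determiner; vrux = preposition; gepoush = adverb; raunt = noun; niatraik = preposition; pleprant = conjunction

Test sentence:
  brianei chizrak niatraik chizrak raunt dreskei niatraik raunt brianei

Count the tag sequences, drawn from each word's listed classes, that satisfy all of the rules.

Candidates per position — 1:brianei {adverb,determiner}; 2:chizrak {conjunction,noun}; 3:niatraik {preposition}; 4:chizrak {conjunction,noun}; 5:raunt {noun}; 6:dreskei {adverb,conjunction}; 7:niatraik {preposition}; 8:raunt {noun}; 9:brianei {adverb,determiner}.
There are 32 candidate sequences in total.
Checking each against the rules leaves 6 sequences.
Count = 6.

6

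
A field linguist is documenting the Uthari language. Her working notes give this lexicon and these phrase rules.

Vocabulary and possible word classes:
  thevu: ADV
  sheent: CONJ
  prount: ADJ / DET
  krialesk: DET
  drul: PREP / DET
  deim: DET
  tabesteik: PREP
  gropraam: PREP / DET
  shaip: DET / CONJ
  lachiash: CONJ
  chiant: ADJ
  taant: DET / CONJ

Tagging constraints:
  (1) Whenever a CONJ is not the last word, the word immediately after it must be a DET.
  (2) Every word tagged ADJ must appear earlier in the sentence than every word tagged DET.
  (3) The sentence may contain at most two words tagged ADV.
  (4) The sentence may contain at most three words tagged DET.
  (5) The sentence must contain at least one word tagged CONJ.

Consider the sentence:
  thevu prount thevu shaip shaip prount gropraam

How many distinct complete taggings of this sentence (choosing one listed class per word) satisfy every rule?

Candidates per position — 1:thevu {ADV}; 2:prount {ADJ,DET}; 3:thevu {ADV}; 4:shaip {DET,CONJ}; 5:shaip {DET,CONJ}; 6:prount {ADJ,DET}; 7:gropraam {PREP,DET}.
There are 32 candidate sequences in total.
Checking each against the rules leaves 6 sequences.
Count = 6.

6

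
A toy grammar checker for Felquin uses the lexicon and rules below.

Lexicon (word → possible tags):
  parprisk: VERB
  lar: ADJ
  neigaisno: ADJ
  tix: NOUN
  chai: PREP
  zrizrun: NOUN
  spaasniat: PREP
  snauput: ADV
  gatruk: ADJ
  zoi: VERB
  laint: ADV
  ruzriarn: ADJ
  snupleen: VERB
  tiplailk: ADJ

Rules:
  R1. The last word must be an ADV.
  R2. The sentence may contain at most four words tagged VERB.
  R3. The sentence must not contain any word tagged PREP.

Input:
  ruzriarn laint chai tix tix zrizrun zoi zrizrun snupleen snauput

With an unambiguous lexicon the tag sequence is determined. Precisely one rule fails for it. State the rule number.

3

Fixed tagging: ADJ ADV PREP NOUN NOUN NOUN VERB NOUN VERB ADV.
Checking each rule: R1 ✓, R2 ✓, R3 ✗.
Only rule 3 fails.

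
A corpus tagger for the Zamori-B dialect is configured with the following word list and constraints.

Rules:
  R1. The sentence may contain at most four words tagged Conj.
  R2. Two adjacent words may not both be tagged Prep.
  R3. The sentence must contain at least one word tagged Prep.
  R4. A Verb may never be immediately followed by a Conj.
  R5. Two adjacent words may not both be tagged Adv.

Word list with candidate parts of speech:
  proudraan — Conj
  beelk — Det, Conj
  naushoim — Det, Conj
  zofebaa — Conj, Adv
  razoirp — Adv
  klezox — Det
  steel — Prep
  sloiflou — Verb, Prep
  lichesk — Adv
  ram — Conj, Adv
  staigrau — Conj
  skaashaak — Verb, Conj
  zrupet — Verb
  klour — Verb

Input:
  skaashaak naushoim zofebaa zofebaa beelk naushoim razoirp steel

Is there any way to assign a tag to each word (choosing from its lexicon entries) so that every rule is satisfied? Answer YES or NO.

YES

Candidates per position — 1:skaashaak {Verb,Conj}; 2:naushoim {Det,Conj}; 3:zofebaa {Conj,Adv}; 4:zofebaa {Conj,Adv}; 5:beelk {Det,Conj}; 6:naushoim {Det,Conj}; 7:razoirp {Adv}; 8:steel {Prep}.
One satisfying assignment: Conj Det Conj Adv Conj Det Adv Prep.
Check: rule 1 ok; rule 2 ok; rule 3 ok; rule 4 ok; rule 5 ok.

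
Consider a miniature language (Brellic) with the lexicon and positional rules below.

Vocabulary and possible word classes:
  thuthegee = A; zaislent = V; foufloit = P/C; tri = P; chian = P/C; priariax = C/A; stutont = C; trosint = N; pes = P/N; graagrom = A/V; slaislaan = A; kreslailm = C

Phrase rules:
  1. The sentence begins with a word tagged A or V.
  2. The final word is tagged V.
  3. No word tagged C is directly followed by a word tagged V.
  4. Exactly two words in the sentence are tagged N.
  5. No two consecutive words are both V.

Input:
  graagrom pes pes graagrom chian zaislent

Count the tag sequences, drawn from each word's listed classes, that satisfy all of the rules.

4

Candidates per position — 1:graagrom {A,V}; 2:pes {P,N}; 3:pes {P,N}; 4:graagrom {A,V}; 5:chian {P,C}; 6:zaislent {V}.
There are 32 candidate sequences in total.
The sequences that satisfy every rule: A N N A P V; A N N V P V; V N N A P V; V N N V P V.
Count = 4.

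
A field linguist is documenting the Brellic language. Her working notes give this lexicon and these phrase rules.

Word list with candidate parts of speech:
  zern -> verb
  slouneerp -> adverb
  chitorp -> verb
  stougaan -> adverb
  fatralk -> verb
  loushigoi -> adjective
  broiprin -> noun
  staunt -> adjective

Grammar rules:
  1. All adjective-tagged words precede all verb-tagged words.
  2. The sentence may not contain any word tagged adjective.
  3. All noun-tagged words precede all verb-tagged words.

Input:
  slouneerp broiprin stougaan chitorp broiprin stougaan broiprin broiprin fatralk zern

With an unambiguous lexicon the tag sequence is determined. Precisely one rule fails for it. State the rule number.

Fixed tagging: adverb noun adverb verb noun adverb noun noun verb verb.
Rule check: R1 pass, R2 pass, R3 fail.
Only rule 3 fails.

3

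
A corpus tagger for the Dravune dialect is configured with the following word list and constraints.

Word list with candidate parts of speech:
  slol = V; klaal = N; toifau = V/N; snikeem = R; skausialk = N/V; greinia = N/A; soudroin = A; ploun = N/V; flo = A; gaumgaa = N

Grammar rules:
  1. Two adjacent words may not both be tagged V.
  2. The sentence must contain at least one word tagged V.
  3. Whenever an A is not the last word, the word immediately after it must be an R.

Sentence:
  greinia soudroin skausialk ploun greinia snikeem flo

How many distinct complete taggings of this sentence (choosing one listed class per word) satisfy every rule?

0

Candidates per position — 1:greinia {N,A}; 2:soudroin {A}; 3:skausialk {N,V}; 4:ploun {N,V}; 5:greinia {N,A}; 6:snikeem {R}; 7:flo {A}.
There are 16 candidate sequences in total.
Rule 3 cannot be satisfied by any choice of tags from the lexicon.
So there is no consistent tagging.
Count = 0.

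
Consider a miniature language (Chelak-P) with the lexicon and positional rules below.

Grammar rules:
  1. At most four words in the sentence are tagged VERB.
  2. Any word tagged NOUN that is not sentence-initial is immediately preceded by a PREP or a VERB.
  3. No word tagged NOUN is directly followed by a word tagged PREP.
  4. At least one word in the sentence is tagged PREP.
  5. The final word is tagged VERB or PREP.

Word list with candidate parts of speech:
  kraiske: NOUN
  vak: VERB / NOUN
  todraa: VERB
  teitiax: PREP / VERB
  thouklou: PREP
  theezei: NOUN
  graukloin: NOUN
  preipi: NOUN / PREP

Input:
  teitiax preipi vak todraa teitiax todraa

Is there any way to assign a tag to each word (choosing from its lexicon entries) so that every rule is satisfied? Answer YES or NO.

YES

Candidates per position — 1:teitiax {PREP,VERB}; 2:preipi {NOUN,PREP}; 3:vak {VERB,NOUN}; 4:todraa {VERB}; 5:teitiax {PREP,VERB}; 6:todraa {VERB}.
One satisfying assignment: VERB NOUN VERB VERB PREP VERB.
Checking: rule 1 satisfied; rule 2 satisfied; rule 3 satisfied; rule 4 satisfied; rule 5 satisfied.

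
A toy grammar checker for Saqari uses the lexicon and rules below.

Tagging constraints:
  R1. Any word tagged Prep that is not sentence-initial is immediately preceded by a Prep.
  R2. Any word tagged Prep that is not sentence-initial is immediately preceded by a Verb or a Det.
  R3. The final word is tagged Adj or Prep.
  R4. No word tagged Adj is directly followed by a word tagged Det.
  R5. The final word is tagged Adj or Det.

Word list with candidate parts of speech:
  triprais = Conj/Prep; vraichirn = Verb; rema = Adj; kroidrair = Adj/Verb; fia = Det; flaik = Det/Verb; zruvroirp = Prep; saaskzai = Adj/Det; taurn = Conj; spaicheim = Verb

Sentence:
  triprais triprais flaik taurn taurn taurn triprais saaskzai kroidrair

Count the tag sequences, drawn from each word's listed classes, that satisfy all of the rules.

8

Candidates per position — 1:triprais {Conj,Prep}; 2:triprais {Conj,Prep}; 3:flaik {Det,Verb}; 4:taurn {Conj}; 5:taurn {Conj}; 6:taurn {Conj}; 7:triprais {Conj,Prep}; 8:saaskzai {Adj,Det}; 9:kroidrair {Adj,Verb}.
There are 64 candidate sequences in total.
Checking each against the rules leaves 8 sequences.
Count = 8.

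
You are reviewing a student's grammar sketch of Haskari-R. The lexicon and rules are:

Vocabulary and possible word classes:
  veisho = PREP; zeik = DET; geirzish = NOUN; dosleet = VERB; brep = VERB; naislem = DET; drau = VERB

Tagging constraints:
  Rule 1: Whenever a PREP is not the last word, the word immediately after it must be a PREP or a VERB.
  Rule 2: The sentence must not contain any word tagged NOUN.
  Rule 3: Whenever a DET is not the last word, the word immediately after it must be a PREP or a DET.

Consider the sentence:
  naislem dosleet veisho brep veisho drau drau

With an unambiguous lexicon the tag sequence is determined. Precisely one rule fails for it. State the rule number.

Fixed tagging: DET VERB PREP VERB PREP VERB VERB.
Applying the rules: R1 ok, R2 ok, R3 fails.
Only rule 3 fails.

3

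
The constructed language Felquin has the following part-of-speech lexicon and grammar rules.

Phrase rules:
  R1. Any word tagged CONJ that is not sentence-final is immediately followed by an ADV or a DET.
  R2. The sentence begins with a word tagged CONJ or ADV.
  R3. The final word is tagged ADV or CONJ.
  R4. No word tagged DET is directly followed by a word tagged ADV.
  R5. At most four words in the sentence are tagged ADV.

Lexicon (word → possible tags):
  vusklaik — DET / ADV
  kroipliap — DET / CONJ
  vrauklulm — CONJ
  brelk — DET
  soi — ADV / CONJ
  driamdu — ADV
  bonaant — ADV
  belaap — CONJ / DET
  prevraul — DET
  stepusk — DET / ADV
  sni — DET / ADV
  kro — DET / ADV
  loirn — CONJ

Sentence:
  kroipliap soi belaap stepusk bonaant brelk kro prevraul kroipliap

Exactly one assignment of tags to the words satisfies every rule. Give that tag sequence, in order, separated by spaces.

Candidates per position — 1:kroipliap {DET,CONJ}; 2:soi {ADV,CONJ}; 3:belaap {CONJ,DET}; 4:stepusk {DET,ADV}; 5:bonaant {ADV}; 6:brelk {DET}; 7:kro {DET,ADV}; 8:prevraul {DET}; 9:kroipliap {DET,CONJ}.
Word 1 cannot be DET — rule 2 would then fail for every completion. It is CONJ.
Word 2 cannot be CONJ — rule 1 would then fail for every completion. It is ADV.
Word 3 cannot be DET — rule 4 would then fail for every completion. It is CONJ.
Word 4 cannot be DET — rule 4 would then fail for every completion. It is ADV.
Word 7 cannot be ADV — rule 4 would then fail for every completion. It is DET.
Word 9 cannot be DET — rule 3 would then fail for every completion. It is CONJ.
So the tagging must be: CONJ ADV CONJ ADV ADV DET DET DET CONJ.
Verifying each rule — rule 1 satisfied; rule 2 satisfied; rule 3 satisfied; rule 4 satisfied; rule 5 satisfied.

CONJ ADV CONJ ADV ADV DET DET DET CONJ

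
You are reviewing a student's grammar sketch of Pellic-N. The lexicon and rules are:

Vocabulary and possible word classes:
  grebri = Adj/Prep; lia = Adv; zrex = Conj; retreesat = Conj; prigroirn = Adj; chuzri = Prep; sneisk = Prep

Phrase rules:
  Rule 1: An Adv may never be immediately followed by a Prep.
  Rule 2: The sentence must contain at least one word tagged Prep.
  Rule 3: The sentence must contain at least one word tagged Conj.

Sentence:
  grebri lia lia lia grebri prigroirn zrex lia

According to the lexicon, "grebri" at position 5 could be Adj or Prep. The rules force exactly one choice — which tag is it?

Adj

Candidates per position — 1:grebri {Adj,Prep}; 2:lia {Adv}; 3:lia {Adv}; 4:lia {Adv}; 5:grebri {Adj,Prep}; 6:prigroirn {Adj}; 7:zrex {Conj}; 8:lia {Adv}.
Position 5: tagging it Prep would leave rule 1 unsatisfiable, so it must be Adj.
Position 1: tagging it Adj would leave rule 2 unsatisfiable, so it must be Prep.
The unique satisfying tagging is: Prep Adv Adv Adv Adj Adj Conj Adv.
Verifying each rule — rule 1 ok; rule 2 ok; rule 3 ok.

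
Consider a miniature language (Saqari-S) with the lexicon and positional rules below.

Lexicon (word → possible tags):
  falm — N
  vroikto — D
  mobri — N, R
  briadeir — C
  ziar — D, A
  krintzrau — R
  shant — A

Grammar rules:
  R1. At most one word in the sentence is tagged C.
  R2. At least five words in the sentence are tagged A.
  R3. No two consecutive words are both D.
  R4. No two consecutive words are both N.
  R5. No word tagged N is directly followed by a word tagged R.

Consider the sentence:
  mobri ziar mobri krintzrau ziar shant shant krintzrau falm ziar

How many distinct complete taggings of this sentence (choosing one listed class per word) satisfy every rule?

2

Candidates per position — 1:mobri {N,R}; 2:ziar {D,A}; 3:mobri {N,R}; 4:krintzrau {R}; 5:ziar {D,A}; 6:shant {A}; 7:shant {A}; 8:krintzrau {R}; 9:falm {N}; 10:ziar {D,A}.
There are 32 candidate sequences in total.
The sequences that satisfy every rule: N A R R A A A R N A; R A R R A A A R N A.
Count = 2.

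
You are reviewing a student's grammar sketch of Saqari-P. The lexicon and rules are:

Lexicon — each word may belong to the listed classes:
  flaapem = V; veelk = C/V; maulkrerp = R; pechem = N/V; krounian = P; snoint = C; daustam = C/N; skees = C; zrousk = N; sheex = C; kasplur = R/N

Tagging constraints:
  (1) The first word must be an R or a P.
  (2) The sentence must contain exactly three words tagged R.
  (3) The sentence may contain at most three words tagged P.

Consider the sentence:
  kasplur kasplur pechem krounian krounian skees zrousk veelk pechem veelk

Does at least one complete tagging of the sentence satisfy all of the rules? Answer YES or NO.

NO

Candidates per position — 1:kasplur {R,N}; 2:kasplur {R,N}; 3:pechem {N,V}; 4:krounian {P}; 5:krounian {P}; 6:skees {C}; 7:zrousk {N}; 8:veelk {C,V}; 9:pechem {N,V}; 10:veelk {C,V}.
Rule 2 cannot be satisfied by any choice of tags from the lexicon.
So there is no consistent tagging.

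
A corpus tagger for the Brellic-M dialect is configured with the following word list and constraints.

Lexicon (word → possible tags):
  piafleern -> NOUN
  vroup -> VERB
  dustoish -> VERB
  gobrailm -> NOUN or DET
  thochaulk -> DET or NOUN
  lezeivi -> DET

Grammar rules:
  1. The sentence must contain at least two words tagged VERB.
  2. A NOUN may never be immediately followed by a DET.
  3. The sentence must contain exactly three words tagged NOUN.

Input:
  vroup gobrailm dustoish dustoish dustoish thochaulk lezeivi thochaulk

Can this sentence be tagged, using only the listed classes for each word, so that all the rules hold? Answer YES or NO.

Candidates per position — 1:vroup {VERB}; 2:gobrailm {NOUN,DET}; 3:dustoish {VERB}; 4:dustoish {VERB}; 5:dustoish {VERB}; 6:thochaulk {DET,NOUN}; 7:lezeivi {DET}; 8:thochaulk {DET,NOUN}.
Every candidate sequence violates at least one rule; no consistent tagging exists.

NO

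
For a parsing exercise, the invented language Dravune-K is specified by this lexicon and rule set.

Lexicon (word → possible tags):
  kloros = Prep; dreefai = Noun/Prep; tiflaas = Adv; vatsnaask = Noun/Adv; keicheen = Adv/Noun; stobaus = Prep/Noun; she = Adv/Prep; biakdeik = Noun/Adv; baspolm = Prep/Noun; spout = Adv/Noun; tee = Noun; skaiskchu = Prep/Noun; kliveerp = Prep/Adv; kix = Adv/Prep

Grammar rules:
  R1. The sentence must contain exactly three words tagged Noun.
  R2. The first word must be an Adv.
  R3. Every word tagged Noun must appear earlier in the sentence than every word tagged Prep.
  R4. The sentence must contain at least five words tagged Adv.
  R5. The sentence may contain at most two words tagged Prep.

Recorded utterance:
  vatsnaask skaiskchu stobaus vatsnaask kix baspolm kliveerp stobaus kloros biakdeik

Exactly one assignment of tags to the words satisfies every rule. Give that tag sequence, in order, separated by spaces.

Adv Noun Noun Adv Adv Noun Adv Prep Prep Adv

Candidates per position — 1:vatsnaask {Noun,Adv}; 2:skaiskchu {Prep,Noun}; 3:stobaus {Prep,Noun}; 4:vatsnaask {Noun,Adv}; 5:kix {Adv,Prep}; 6:baspolm {Prep,Noun}; 7:kliveerp {Prep,Adv}; 8:stobaus {Prep,Noun}; 9:kloros {Prep}; 10:biakdeik {Noun,Adv}.
Position 1: Noun is ruled out by rule 2; that leaves Adv.
Position 4: Noun is ruled out by rule 4; that leaves Adv.
Position 5: Prep is ruled out by rule 4; that leaves Adv.
Position 7: Prep is ruled out by rule 4; that leaves Adv.
Position 10: Noun is ruled out by rule 3; that leaves Adv.
The remaining ambiguous positions (2, 3, 6, 8) are resolved jointly — only one combination satisfies every rule.
That leaves exactly one tagging: Adv Noun Noun Adv Adv Noun Adv Prep Prep Adv.
Checking: rule 1 ✓; rule 2 ✓; rule 3 ✓; rule 4 ✓; rule 5 ✓.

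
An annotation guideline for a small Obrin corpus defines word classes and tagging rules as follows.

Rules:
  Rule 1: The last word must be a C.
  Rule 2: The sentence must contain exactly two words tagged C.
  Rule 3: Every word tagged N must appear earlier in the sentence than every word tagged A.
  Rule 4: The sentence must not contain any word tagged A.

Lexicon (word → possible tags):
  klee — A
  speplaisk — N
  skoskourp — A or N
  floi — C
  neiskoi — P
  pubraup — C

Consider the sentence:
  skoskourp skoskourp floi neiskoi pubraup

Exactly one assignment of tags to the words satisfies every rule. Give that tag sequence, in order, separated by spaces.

N N C P C

Candidates per position — 1:skoskourp {A,N}; 2:skoskourp {A,N}; 3:floi {C}; 4:neiskoi {P}; 5:pubraup {C}.
Position 1: A is ruled out by rule 4; that leaves N.
Position 2: A is ruled out by rule 4; that leaves N.
The unique satisfying tagging is: N N C P C.
Checking: rule 1 holds; rule 2 holds; rule 3 holds; rule 4 holds.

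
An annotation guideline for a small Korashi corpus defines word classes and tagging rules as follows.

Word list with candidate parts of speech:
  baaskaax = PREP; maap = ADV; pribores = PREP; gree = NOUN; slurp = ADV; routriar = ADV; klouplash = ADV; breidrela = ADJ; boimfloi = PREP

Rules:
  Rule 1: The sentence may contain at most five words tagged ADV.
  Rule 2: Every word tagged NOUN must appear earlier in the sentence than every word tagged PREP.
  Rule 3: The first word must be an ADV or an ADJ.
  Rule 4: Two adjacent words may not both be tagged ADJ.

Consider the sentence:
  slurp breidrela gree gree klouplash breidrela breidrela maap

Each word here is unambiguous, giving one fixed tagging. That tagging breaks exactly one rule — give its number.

Fixed tagging: ADV ADJ NOUN NOUN ADV ADJ ADJ ADV.
Checking each rule: R1 ✓, R2 ✓, R3 ✓, R4 ✗.
Only rule 4 fails.

4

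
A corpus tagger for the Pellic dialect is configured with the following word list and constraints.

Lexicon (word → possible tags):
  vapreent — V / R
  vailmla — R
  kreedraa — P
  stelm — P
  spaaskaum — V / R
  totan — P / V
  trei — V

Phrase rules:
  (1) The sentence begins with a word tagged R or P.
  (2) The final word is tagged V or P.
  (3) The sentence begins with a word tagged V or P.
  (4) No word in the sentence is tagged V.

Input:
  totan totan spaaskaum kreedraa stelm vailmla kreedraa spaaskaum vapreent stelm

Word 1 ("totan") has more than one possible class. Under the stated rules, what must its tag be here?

P

Candidates per position — 1:totan {P,V}; 2:totan {P,V}; 3:spaaskaum {V,R}; 4:kreedraa {P}; 5:stelm {P}; 6:vailmla {R}; 7:kreedraa {P}; 8:spaaskaum {V,R}; 9:vapreent {V,R}; 10:stelm {P}.
At position 1, choosing V makes rule 1 impossible to satisfy; hence P.
At position 2, choosing V makes rule 4 impossible to satisfy; hence P.
At position 3, choosing V makes rule 4 impossible to satisfy; hence R.
At position 8, choosing V makes rule 4 impossible to satisfy; hence R.
At position 9, choosing V makes rule 4 impossible to satisfy; hence R.
So the tagging must be: P P R P P R P R R P.
Verifying each rule — rule 1 ok; rule 2 ok; rule 3 ok; rule 4 ok.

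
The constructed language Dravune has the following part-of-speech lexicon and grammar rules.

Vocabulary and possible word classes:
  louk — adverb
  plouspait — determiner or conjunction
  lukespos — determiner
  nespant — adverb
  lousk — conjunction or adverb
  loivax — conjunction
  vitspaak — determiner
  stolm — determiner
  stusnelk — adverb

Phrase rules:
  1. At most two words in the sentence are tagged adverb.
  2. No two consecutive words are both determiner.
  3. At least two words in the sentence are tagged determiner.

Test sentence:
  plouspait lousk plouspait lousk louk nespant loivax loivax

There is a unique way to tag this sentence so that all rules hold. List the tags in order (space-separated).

Candidates per position — 1:plouspait {determiner,conjunction}; 2:lousk {conjunction,adverb}; 3:plouspait {determiner,conjunction}; 4:lousk {conjunction,adverb}; 5:louk {adverb}; 6:nespant {adverb}; 7:loivax {conjunction}; 8:loivax {conjunction}.
At position 1, choosing conjunction makes rule 3 impossible to satisfy; hence determiner.
At position 2, choosing adverb makes rule 1 impossible to satisfy; hence conjunction.
At position 3, choosing conjunction makes rule 3 impossible to satisfy; hence determiner.
At position 4, choosing adverb makes rule 1 impossible to satisfy; hence conjunction.
The only consistent sequence is: determiner conjunction determiner conjunction adverb adverb conjunction conjunction.
Check: rule 1 satisfied; rule 2 satisfied; rule 3 satisfied.

determiner conjunction determiner conjunction adverb adverb conjunction conjunction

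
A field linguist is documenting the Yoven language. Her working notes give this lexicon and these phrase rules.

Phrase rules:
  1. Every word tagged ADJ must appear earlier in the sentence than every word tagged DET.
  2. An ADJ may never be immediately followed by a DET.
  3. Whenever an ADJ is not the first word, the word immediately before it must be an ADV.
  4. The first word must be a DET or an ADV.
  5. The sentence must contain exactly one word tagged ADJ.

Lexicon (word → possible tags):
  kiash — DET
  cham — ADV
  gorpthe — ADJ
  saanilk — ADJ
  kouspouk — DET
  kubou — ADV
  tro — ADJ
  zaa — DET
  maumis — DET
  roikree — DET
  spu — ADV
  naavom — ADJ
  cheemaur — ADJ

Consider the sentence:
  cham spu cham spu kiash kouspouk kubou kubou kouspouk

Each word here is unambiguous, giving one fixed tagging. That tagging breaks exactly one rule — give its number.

5

Fixed tagging: ADV ADV ADV ADV DET DET ADV ADV DET.
Checking each rule: R1 ok, R2 ok, R3 ok, R4 ok, R5 fails.
Only rule 5 fails.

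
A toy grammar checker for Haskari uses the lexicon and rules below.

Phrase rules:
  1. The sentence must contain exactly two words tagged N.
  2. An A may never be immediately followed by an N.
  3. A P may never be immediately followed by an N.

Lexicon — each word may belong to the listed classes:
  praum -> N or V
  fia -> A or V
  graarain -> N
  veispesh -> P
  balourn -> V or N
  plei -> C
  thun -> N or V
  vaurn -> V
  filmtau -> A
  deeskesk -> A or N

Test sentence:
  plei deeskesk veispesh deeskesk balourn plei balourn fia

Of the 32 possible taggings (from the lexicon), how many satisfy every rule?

Candidates per position — 1:plei {C}; 2:deeskesk {A,N}; 3:veispesh {P}; 4:deeskesk {A,N}; 5:balourn {V,N}; 6:plei {C}; 7:balourn {V,N}; 8:fia {A,V}.
There are 32 candidate sequences in total.
The sequences that satisfy every rule: C N P A V C N A; C N P A V C N V.
Count = 2.

2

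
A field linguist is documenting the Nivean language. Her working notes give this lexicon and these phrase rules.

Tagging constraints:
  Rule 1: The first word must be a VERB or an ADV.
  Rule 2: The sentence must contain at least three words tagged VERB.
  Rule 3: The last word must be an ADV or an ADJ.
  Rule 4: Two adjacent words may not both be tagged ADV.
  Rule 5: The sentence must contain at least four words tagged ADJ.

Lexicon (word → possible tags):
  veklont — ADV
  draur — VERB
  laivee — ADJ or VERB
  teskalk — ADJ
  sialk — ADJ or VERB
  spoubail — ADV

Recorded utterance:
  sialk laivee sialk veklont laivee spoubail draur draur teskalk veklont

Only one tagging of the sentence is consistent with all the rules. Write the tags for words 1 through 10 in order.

Candidates per position — 1:sialk {ADJ,VERB}; 2:laivee {ADJ,VERB}; 3:sialk {ADJ,VERB}; 4:veklont {ADV}; 5:laivee {ADJ,VERB}; 6:spoubail {ADV}; 7:draur {VERB}; 8:draur {VERB}; 9:teskalk {ADJ}; 10:veklont {ADV}.
Position 1: tagging it ADJ would leave rule 1 unsatisfiable, so it must be VERB.
Position 2: tagging it VERB would leave rule 5 unsatisfiable, so it must be ADJ.
Position 3: tagging it VERB would leave rule 5 unsatisfiable, so it must be ADJ.
Position 5: tagging it VERB would leave rule 5 unsatisfiable, so it must be ADJ.
The only consistent sequence is: VERB ADJ ADJ ADV ADJ ADV VERB VERB ADJ ADV.
Checking: rule 1 ok; rule 2 ok; rule 3 ok; rule 4 ok; rule 5 ok.

VERB ADJ ADJ ADV ADJ ADV VERB VERB ADJ ADV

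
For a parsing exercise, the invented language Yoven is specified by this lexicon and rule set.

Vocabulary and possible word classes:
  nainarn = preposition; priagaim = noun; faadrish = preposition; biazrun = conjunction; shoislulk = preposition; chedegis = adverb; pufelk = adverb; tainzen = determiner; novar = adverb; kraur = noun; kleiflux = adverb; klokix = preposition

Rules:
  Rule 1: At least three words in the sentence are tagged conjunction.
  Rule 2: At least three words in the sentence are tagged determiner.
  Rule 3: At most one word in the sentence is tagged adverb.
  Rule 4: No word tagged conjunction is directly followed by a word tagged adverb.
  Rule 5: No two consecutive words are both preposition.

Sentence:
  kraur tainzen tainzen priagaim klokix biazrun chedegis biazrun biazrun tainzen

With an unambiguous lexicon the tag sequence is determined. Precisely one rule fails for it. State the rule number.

4

Fixed tagging: noun determiner determiner noun preposition conjunction adverb conjunction conjunction determiner.
Applying the rules: R1 pass, R2 pass, R3 pass, R4 fail, R5 pass.
Only rule 4 fails.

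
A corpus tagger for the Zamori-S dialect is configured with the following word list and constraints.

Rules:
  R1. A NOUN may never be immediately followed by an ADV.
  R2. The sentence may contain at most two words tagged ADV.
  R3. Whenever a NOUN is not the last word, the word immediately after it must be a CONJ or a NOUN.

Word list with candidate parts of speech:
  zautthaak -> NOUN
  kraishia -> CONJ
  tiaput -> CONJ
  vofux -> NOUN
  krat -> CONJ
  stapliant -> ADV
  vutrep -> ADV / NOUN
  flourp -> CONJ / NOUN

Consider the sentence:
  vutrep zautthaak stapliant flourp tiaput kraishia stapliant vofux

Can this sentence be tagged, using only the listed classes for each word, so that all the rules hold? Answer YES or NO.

Candidates per position — 1:vutrep {ADV,NOUN}; 2:zautthaak {NOUN}; 3:stapliant {ADV}; 4:flourp {CONJ,NOUN}; 5:tiaput {CONJ}; 6:kraishia {CONJ}; 7:stapliant {ADV}; 8:vofux {NOUN}.
Rule 1 cannot be satisfied by any choice of tags from the lexicon.
So there is no consistent tagging.

NO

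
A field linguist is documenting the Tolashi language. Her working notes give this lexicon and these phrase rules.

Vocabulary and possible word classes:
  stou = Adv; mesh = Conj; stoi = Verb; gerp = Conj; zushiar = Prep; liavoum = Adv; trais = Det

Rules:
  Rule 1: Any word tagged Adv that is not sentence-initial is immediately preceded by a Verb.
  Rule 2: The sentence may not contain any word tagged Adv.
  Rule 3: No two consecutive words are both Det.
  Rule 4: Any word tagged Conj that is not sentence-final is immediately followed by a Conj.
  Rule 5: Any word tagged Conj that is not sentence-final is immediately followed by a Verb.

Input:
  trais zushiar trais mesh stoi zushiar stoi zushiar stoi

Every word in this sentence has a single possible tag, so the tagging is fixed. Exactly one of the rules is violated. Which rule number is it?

Fixed tagging: Det Prep Det Conj Verb Prep Verb Prep Verb.
Rule check: R1 ok, R2 ok, R3 ok, R4 fails, R5 ok.
Only rule 4 fails.

4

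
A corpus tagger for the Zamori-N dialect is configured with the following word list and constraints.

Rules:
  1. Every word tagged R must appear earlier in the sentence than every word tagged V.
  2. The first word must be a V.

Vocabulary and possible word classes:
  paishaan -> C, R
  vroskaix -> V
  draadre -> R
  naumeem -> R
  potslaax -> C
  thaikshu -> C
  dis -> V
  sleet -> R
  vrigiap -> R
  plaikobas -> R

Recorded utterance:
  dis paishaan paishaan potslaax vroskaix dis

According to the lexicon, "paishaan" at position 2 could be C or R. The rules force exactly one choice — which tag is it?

Candidates per position — 1:dis {V}; 2:paishaan {C,R}; 3:paishaan {C,R}; 4:potslaax {C}; 5:vroskaix {V}; 6:dis {V}.
Word 2 cannot be R — rule 1 would then fail for every completion. It is C.
Word 3 cannot be R — rule 1 would then fail for every completion. It is C.
The only consistent sequence is: V C C C V V.
Checking: rule 1 ok; rule 2 ok.

C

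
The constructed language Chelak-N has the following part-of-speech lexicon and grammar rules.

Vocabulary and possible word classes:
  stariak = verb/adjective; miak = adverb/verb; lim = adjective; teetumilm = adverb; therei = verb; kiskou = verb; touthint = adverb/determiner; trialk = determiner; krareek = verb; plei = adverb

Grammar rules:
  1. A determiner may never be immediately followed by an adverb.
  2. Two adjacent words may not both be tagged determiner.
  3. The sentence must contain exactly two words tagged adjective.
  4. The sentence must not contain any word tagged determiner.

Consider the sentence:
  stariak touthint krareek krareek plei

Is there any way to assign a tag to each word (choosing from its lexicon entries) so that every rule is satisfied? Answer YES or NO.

Candidates per position — 1:stariak {verb,adjective}; 2:touthint {adverb,determiner}; 3:krareek {verb}; 4:krareek {verb}; 5:plei {adverb}.
Rule 3 cannot be satisfied by any choice of tags from the lexicon.
So there is no consistent tagging.

NO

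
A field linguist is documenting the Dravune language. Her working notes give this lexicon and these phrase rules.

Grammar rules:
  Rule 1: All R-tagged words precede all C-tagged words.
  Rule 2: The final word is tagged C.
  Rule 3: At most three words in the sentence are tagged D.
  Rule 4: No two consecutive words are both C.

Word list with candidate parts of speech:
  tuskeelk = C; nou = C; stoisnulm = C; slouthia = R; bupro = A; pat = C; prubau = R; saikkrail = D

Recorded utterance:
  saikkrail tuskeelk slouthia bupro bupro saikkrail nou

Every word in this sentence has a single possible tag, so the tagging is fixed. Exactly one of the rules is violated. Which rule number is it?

1

Fixed tagging: D C R A A D C.
Checking each rule: R1 ✗, R2 ✓, R3 ✓, R4 ✓.
Only rule 1 fails.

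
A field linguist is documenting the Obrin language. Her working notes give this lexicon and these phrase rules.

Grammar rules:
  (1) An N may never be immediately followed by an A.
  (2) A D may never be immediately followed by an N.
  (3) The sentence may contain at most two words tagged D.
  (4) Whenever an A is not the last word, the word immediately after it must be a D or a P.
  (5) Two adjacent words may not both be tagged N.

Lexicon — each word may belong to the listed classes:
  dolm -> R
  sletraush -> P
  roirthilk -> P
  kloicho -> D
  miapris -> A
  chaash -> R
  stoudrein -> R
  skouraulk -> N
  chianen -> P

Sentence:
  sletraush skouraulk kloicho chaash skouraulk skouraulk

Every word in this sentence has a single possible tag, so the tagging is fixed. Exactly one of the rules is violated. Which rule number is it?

5

Fixed tagging: P N D R N N.
Applying the rules: R1 holds, R2 holds, R3 holds, R4 holds, R5 violated.
Only rule 5 fails.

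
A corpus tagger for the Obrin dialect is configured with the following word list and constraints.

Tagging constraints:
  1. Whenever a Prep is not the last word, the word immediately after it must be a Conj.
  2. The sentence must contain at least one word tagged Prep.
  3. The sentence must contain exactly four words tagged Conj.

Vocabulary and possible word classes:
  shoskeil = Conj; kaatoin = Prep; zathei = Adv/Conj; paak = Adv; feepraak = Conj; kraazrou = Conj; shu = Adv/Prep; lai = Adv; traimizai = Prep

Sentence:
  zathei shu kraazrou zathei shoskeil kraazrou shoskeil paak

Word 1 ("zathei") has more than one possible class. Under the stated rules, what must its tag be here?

Adv

Candidates per position — 1:zathei {Adv,Conj}; 2:shu {Adv,Prep}; 3:kraazrou {Conj}; 4:zathei {Adv,Conj}; 5:shoskeil {Conj}; 6:kraazrou {Conj}; 7:shoskeil {Conj}; 8:paak {Adv}.
At position 1, choosing Conj makes rule 3 impossible to satisfy; hence Adv.
At position 2, choosing Adv makes rule 2 impossible to satisfy; hence Prep.
At position 4, choosing Conj makes rule 3 impossible to satisfy; hence Adv.
So the tagging must be: Adv Prep Conj Adv Conj Conj Conj Adv.
Verifying each rule — rule 1 satisfied; rule 2 satisfied; rule 3 satisfied.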